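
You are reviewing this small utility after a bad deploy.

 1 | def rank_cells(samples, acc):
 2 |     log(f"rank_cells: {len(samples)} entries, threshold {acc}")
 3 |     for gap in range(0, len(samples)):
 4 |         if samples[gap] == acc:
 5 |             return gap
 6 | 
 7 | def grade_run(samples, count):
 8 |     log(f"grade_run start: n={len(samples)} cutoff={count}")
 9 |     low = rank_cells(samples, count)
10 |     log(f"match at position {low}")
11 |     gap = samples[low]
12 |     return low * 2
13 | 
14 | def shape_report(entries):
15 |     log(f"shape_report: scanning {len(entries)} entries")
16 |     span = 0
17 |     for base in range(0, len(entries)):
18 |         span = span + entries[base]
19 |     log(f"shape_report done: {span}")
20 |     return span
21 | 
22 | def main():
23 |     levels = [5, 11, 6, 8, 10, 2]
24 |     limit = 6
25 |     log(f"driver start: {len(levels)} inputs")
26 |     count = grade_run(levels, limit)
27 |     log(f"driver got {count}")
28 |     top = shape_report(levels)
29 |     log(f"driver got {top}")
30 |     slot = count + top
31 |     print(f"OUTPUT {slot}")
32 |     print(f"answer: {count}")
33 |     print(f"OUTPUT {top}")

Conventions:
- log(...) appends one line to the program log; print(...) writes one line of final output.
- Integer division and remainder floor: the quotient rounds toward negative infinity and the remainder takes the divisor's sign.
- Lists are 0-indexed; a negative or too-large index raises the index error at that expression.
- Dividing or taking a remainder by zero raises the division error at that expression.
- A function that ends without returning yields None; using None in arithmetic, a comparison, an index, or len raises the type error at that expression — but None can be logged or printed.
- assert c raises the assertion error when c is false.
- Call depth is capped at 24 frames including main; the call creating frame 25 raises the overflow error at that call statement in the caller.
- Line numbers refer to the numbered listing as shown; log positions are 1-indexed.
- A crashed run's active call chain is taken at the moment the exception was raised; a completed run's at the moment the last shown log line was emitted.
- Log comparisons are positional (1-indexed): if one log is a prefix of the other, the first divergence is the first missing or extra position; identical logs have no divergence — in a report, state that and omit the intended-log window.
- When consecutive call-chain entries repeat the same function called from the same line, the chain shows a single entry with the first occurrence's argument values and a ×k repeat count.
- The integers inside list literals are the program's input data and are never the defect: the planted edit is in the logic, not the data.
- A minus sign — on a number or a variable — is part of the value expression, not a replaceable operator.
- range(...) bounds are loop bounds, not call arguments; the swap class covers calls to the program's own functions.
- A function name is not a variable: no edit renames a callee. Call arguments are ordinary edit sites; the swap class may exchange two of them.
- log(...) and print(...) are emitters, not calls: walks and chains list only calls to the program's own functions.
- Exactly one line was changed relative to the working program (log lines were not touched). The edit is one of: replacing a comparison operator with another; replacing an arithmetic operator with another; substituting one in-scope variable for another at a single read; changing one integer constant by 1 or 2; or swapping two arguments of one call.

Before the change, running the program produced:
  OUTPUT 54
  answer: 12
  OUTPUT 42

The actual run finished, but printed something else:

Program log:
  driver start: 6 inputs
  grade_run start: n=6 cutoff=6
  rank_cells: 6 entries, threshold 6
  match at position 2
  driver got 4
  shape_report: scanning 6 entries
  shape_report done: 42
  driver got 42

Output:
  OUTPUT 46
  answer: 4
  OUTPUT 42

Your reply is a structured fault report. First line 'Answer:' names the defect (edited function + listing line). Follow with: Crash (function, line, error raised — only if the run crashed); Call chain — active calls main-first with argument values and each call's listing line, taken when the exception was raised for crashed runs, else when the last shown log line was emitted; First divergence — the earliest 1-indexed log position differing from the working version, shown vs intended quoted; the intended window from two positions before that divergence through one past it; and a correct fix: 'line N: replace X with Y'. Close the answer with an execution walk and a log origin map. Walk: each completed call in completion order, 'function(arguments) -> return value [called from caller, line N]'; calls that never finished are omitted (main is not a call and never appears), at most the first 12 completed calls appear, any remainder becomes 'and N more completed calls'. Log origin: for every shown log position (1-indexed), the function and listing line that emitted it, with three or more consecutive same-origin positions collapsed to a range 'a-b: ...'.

Answer: the defect is in grade_run at line 12.
Key fact: Everything matches until log position 5, which reads 'driver got 4' in place of 'driver got 12'.
Call chain: main.
First divergence: position 5 — shown 'driver got 4', intended 'driver got 12'.
Intended log window:
  3: rank_cells: 6 entries, threshold 6
  4: match at position 2
  5: driver got 12
  6: shape_report: scanning 6 entries
Execution walk:
  rank_cells([5, 11, 6, 8, 10, 2], 6) -> 2  [called from grade_run, line 9]
  grade_run([5, 11, 6, 8, 10, 2], 6) -> 4  [called from main, line 26]
  shape_report([5, 11, 6, 8, 10, 2]) -> 42  [called from main, line 28]
Origin of each log line:
  1: emitted by main (line 25)
  2: emitted by grade_run (line 8)
  3: emitted by rank_cells (line 2)
  4: emitted by grade_run (line 10)
  5: emitted by main (line 27)
  6: emitted by shape_report (line 15)
  7: emitted by shape_report (line 19)
  8: emitted by main (line 29)
A correct fix: line 12: replace `low` with `gap`.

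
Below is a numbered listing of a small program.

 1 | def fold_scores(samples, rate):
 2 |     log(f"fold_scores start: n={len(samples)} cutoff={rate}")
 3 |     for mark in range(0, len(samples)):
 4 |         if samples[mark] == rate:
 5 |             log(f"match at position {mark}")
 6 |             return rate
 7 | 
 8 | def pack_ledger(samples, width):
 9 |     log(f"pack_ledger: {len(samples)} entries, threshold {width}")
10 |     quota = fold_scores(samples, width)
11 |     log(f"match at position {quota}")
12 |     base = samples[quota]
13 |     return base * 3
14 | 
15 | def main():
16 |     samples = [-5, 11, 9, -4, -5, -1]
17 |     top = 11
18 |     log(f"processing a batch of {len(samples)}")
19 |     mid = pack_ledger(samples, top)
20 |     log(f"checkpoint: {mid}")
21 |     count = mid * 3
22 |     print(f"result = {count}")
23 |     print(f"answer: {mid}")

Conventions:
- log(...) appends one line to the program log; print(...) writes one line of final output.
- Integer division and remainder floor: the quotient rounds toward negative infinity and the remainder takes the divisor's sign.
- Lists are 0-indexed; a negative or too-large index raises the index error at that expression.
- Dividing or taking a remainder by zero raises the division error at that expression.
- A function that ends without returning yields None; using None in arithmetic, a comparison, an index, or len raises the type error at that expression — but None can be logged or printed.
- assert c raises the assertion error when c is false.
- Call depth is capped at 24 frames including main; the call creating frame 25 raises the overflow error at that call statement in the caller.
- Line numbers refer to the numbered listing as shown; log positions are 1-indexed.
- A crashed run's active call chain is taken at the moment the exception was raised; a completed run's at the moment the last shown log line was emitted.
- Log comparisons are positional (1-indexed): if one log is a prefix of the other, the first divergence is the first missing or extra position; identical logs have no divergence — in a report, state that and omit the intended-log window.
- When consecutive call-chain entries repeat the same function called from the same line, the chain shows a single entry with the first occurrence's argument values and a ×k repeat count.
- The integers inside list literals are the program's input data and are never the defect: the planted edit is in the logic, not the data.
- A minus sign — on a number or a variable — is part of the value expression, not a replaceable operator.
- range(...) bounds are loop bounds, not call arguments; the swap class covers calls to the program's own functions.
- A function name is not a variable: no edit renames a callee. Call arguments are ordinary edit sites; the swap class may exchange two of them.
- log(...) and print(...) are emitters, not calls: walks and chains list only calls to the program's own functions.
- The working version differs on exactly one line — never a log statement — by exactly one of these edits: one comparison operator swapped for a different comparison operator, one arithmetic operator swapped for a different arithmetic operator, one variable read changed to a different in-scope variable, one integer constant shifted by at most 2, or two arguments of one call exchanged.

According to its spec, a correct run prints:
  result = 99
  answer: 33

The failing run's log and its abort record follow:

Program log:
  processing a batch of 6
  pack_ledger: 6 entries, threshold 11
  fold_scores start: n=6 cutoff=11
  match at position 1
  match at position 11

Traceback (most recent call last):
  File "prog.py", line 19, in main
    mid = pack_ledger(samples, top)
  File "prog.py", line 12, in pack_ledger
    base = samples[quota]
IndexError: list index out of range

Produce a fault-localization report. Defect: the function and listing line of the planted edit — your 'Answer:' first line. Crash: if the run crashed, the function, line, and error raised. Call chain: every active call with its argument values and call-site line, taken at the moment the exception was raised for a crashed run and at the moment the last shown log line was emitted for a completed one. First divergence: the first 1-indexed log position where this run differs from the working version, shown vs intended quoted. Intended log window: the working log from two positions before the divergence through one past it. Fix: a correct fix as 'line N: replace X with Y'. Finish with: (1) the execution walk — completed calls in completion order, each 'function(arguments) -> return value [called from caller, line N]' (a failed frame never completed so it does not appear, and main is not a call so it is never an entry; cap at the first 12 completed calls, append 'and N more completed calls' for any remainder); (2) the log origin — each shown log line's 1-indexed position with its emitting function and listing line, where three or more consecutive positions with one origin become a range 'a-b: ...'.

Answer: the defect is in fold_scores at line 6.
The tell: Everything matches until log position 5, which reads 'match at position 11' in place of 'match at position 1'.
Crash: pack_ledger, line 12, IndexError.
Call chain: main -> pack_ledger([-5, 11, 9, -4, -5, -1], 11) (called at line 19).
First divergence: at position 5 the run shows 'match at position 11' where the working version logs 'match at position 1'.
Intended log window:
  3: fold_scores start: n=6 cutoff=11
  4: match at position 1
  5: match at position 1
  6: checkpoint: 33
Execution walk:
  fold_scores([-5, 11, 9, -4, -5, -1], 11) -> 11  [called from pack_ledger, line 10]
Log line origins:
  1: emitted by main (line 18)
  2: emitted by pack_ledger (line 9)
  3: emitted by fold_scores (line 2)
  4: emitted by fold_scores (line 5)
  5: emitted by pack_ledger (line 11)
A correct fix: line 6: replace `rate` with `mark`.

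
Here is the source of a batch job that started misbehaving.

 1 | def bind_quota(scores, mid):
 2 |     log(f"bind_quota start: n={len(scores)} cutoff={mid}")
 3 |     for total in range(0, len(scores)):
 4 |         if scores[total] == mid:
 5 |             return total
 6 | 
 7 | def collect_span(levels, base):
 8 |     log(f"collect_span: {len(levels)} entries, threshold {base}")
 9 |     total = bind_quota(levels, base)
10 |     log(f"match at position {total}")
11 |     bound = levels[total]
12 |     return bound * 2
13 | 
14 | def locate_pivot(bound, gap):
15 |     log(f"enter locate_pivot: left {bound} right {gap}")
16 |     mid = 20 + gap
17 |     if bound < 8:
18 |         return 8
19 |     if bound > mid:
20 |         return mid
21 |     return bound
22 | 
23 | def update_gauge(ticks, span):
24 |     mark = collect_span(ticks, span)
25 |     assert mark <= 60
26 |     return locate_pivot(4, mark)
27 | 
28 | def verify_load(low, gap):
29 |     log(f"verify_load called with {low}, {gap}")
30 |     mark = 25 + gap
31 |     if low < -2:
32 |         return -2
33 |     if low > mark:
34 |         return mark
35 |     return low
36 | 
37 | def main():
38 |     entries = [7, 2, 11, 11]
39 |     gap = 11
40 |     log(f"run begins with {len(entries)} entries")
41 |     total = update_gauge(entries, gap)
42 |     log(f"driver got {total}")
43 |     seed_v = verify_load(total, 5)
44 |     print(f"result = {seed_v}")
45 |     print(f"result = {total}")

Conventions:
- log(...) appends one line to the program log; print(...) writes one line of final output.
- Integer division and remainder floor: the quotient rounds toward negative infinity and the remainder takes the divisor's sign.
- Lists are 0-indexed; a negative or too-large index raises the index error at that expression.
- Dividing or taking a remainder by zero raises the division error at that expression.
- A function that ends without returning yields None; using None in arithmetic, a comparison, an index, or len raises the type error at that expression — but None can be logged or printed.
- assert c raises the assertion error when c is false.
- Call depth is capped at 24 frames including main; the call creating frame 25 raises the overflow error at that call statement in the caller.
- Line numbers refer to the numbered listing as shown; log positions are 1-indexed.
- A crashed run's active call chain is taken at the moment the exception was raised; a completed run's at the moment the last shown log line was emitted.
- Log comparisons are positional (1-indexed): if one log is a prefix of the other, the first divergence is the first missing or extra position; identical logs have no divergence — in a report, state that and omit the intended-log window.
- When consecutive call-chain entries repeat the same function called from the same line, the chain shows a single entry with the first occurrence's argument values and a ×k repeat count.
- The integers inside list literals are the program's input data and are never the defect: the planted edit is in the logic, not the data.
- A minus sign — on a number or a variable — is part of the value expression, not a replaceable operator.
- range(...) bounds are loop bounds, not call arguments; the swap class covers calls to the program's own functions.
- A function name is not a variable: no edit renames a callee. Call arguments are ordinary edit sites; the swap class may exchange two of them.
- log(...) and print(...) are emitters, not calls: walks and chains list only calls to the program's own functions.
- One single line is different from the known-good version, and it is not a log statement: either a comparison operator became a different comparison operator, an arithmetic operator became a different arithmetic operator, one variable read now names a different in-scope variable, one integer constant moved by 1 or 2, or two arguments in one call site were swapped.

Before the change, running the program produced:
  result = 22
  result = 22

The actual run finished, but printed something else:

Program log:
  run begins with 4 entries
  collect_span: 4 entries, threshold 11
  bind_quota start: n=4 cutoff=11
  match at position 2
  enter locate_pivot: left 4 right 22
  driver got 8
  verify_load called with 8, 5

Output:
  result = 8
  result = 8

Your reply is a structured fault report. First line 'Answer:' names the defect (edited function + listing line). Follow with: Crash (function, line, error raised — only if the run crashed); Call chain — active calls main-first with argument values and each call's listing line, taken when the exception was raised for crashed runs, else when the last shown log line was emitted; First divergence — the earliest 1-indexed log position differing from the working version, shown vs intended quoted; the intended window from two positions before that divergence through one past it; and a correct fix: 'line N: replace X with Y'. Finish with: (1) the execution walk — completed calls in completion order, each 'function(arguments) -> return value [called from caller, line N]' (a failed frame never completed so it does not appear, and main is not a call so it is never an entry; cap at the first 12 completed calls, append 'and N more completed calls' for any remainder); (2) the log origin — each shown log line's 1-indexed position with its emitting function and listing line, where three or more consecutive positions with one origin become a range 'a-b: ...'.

Answer: the defect is in update_gauge at line 26.
The tell: Log line 5 is where behavior first shows: 'enter locate_pivot: left 4 right 22' appears instead of 'enter locate_pivot: left 22 right 4'.
Call chain: main -> verify_load(8, 5) (called at line 43).
First divergence: at position 5 the run shows 'enter locate_pivot: left 4 right 22' where the working version logs 'enter locate_pivot: left 22 right 4'.
Intended log window:
  3: bind_quota start: n=4 cutoff=11
  4: match at position 2
  5: enter locate_pivot: left 22 right 4
  6: driver got 22
Execution walk:
  bind_quota([7, 2, 11, 11], 11) -> 2  [called from collect_span, line 9]
  collect_span([7, 2, 11, 11], 11) -> 22  [called from update_gauge, line 24]
  locate_pivot(4, 22) -> 8  [called from update_gauge, line 26]
  update_gauge([7, 2, 11, 11], 11) -> 8  [called from main, line 41]
  verify_load(8, 5) -> 8  [called from main, line 43]
Origin of each log line:
  1 — main, line 40
  2 — collect_span, line 8
  3 — bind_quota, line 2
  4 — collect_span, line 10
  5 — locate_pivot, line 15
  6 — main, line 42
  7 — verify_load, line 29
A correct fix: line 26: replace `locate_pivot(4, mark)` with `locate_pivot(mark, 4)`.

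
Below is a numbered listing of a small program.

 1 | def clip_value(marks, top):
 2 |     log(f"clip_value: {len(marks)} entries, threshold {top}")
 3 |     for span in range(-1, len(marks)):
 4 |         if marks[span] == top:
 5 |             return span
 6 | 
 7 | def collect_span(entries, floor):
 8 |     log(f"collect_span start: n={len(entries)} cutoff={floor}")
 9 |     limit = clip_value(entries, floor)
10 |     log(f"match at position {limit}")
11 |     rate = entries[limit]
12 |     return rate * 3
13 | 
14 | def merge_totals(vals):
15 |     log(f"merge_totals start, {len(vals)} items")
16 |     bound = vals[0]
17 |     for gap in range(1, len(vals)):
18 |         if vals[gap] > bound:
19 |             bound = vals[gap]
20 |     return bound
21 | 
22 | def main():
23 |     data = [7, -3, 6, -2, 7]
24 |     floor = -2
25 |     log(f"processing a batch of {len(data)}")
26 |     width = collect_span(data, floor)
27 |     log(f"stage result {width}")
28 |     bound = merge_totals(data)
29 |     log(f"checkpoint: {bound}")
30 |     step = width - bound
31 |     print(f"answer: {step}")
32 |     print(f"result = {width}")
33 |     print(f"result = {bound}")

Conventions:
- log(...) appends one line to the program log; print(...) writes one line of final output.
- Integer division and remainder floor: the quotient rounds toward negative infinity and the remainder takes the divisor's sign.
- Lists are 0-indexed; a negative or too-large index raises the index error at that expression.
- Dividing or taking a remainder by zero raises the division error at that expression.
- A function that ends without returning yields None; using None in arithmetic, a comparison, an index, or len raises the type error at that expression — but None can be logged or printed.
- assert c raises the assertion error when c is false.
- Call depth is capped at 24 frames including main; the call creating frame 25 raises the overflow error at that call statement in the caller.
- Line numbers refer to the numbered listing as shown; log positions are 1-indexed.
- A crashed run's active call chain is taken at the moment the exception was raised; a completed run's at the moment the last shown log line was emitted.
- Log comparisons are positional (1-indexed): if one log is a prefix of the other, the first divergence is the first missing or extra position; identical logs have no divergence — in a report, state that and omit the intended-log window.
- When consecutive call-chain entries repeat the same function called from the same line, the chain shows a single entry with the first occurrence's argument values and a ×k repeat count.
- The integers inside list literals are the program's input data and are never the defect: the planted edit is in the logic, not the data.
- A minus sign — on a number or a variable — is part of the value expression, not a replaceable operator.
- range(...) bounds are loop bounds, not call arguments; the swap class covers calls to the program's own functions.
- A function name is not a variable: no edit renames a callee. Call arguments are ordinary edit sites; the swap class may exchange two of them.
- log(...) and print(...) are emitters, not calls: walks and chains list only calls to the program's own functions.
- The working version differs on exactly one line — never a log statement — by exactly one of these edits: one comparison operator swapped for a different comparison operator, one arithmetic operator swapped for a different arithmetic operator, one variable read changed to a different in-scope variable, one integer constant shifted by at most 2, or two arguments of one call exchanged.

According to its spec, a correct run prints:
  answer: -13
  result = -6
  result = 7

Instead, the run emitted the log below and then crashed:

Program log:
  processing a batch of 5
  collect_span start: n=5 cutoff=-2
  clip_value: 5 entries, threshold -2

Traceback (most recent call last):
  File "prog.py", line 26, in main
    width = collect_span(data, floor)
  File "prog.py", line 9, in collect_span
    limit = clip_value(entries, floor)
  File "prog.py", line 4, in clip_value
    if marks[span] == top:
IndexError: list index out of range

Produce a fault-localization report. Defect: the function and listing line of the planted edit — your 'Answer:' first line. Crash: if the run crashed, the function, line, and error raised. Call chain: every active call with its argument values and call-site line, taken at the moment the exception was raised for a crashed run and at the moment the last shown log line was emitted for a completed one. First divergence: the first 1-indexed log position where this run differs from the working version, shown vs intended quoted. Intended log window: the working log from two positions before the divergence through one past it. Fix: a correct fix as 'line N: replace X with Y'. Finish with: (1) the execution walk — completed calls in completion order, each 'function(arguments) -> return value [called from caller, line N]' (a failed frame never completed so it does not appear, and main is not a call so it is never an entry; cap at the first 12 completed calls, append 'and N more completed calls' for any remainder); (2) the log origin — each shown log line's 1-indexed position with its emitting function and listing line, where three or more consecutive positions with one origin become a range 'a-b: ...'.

Answer: the defect is in clip_value at line 3.
Key observation: The faulty run's log stops after 3 lines; the working version's next line would be 'match at position 3'.
Crash: clip_value, line 4, IndexError.
Call chain: main -> collect_span([7, -3, 6, -2, 7], -2) (called at line 26) -> clip_value([7, -3, 6, -2, 7], -2) (called at line 9).
First divergence: position 4; the shown log stops at 3 lines while the working version next logs 'match at position 3'.
Intended log window:
  2: collect_span start: n=5 cutoff=-2
  3: clip_value: 5 entries, threshold -2
  4: match at position 3
  5: stage result -6
Execution walk:
  (no call completed)
Log line origins:
  1: logged in main at line 25
  2: logged in collect_span at line 8
  3: logged in clip_value at line 2
A correct fix: line 3: replace `-1` with `0`.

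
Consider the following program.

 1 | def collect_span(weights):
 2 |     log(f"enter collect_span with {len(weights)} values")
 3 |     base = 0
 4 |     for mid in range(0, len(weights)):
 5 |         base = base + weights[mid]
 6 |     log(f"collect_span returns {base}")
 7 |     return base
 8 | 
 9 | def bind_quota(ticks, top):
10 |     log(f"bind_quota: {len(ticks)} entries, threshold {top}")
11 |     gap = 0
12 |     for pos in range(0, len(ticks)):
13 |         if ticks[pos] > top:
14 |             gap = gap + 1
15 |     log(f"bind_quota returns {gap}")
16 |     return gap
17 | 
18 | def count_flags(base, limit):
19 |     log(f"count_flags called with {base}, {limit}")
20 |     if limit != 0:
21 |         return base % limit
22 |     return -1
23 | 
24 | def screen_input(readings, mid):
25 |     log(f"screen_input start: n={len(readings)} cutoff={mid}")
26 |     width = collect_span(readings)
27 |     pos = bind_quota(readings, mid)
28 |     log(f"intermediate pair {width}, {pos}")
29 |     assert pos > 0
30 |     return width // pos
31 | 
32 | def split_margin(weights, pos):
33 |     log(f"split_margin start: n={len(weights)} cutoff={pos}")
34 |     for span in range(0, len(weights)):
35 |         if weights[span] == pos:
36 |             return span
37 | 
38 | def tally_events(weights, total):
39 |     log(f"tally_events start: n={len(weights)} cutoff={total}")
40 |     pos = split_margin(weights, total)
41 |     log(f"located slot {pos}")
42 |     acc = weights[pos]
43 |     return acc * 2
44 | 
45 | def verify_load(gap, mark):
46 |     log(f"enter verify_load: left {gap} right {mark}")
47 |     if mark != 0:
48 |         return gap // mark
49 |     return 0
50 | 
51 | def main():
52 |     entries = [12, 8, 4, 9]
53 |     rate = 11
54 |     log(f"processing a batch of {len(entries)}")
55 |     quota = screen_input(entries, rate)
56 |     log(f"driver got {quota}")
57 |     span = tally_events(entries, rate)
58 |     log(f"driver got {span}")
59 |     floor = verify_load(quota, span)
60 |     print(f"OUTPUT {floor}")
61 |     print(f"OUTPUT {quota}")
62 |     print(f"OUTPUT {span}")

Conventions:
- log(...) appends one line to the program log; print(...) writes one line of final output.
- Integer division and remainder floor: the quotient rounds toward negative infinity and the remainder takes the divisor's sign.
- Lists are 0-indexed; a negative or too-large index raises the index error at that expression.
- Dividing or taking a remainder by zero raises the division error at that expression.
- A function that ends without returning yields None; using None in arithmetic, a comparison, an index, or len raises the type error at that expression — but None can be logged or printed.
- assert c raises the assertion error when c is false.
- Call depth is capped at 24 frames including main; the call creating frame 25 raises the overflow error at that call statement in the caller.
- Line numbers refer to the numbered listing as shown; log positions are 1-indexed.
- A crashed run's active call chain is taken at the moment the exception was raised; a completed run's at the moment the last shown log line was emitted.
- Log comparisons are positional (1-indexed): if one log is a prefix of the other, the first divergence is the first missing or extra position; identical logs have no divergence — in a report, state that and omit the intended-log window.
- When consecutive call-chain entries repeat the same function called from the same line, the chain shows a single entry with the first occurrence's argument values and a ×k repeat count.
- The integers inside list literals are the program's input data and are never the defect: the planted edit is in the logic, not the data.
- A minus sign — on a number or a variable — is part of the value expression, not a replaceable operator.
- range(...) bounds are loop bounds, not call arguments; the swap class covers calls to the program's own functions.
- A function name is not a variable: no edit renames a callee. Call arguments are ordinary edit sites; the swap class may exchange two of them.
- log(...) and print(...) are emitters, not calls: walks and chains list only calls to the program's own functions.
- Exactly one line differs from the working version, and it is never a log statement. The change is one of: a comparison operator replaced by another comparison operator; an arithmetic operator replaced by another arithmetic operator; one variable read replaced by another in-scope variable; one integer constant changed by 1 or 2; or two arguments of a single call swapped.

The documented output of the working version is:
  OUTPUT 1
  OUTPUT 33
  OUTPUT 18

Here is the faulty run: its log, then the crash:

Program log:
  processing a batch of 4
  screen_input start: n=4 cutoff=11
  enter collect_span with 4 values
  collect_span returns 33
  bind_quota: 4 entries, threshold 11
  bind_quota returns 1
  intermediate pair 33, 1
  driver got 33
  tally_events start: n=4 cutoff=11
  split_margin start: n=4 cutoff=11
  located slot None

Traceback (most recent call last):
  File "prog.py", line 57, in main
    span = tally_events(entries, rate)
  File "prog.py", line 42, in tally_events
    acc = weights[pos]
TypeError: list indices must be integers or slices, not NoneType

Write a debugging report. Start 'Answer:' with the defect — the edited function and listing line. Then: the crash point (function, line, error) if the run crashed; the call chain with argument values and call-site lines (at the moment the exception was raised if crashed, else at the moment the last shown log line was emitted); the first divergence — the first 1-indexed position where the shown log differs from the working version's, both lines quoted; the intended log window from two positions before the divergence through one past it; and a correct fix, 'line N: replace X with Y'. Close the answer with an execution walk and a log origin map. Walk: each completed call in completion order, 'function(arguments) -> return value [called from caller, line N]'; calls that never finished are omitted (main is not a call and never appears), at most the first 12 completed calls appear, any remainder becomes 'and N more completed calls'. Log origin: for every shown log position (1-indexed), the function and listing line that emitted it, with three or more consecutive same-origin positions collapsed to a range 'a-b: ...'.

Answer: the defect is in main at line 53.
The tell: Position 2 is the first bad log line: 'screen_input start: n=4 cutoff=11' should read 'screen_input start: n=4 cutoff=9'.
Crash: tally_events, line 42, TypeError.
Call chain: main -> tally_events([12, 8, 4, 9], 11) (called at line 57).
First divergence: position 2 — shown 'screen_input start: n=4 cutoff=11', intended 'screen_input start: n=4 cutoff=9'.
Intended log window:
  1: processing a batch of 4
  2: screen_input start: n=4 cutoff=9
  3: enter collect_span with 4 values
Execution walk:
  collect_span([12, 8, 4, 9]) -> 33  [called from screen_input, line 26]
  bind_quota([12, 8, 4, 9], 11) -> 1  [called from screen_input, line 27]
  screen_input([12, 8, 4, 9], 11) -> 33  [called from main, line 55]
  split_margin([12, 8, 4, 9], 11) -> None  [called from tally_events, line 40]
Origin of each log line:
  1 — main, line 54
  2 — screen_input, line 25
  3 — collect_span, line 2
  4 — collect_span, line 6
  5 — bind_quota, line 10
  6 — bind_quota, line 15
  7 — screen_input, line 28
  8 — main, line 56
  9 — tally_events, line 39
  10 — split_margin, line 33
  11 — tally_events, line 41
A correct fix: line 53: replace `11` with `9`.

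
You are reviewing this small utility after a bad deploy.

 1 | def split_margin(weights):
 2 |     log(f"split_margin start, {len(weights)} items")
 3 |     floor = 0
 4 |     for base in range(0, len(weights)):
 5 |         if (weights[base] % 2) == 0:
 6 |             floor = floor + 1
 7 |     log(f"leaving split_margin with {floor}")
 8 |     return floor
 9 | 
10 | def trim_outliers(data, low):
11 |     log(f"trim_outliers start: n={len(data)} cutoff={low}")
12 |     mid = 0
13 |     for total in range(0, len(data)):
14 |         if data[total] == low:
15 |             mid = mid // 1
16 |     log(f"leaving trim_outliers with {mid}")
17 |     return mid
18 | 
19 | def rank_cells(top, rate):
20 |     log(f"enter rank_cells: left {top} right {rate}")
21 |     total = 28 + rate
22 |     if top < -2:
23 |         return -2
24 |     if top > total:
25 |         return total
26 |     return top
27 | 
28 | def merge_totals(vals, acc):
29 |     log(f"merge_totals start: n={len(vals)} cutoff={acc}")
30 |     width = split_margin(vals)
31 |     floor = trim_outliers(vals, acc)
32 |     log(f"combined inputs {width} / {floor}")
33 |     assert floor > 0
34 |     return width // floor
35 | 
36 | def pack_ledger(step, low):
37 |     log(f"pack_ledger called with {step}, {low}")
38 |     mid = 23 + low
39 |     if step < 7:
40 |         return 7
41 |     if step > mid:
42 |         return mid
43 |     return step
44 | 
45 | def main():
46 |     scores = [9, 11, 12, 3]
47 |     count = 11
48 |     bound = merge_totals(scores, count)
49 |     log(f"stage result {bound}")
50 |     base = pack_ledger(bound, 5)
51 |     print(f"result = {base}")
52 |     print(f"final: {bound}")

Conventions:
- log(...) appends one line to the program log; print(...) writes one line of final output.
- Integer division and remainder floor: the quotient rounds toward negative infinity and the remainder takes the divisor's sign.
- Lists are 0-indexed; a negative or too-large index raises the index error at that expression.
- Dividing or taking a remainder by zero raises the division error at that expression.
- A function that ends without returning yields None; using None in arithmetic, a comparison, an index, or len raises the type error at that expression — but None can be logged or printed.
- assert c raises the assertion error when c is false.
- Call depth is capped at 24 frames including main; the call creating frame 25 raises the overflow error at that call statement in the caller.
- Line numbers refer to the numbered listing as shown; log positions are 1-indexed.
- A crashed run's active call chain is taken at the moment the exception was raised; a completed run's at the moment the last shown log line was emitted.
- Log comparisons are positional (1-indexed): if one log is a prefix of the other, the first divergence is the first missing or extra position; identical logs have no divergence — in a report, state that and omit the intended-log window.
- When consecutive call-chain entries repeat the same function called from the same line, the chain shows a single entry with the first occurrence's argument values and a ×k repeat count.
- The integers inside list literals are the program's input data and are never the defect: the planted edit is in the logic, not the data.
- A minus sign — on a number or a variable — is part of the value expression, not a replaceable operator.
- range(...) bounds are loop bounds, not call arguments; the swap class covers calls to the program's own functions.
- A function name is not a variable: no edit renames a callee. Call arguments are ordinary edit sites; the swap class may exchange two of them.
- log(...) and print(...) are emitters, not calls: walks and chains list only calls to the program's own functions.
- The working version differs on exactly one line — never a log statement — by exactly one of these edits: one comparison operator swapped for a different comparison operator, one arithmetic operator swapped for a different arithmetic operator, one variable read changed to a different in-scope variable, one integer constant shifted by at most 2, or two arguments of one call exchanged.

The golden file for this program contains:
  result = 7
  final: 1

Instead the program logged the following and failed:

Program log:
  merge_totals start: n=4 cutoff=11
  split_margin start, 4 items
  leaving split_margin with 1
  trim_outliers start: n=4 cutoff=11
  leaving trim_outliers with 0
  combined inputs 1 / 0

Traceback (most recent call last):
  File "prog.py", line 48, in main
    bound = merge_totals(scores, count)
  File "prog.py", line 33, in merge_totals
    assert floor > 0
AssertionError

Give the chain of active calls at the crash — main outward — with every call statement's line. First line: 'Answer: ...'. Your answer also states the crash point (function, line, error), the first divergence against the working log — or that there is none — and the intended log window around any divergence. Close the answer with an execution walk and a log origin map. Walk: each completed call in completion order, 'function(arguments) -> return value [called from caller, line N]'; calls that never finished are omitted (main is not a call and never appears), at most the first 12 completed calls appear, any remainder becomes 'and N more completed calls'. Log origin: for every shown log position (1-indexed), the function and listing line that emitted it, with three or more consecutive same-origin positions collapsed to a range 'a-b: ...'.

Answer: main -> merge_totals (called at line 48).
The tell: Log line 5 is where behavior first shows: 'leaving trim_outliers with 0' appears instead of 'leaving trim_outliers with 1'.
Crash: merge_totals, line 33, AssertionError.
First divergence: position 5 — shown 'leaving trim_outliers with 0', intended 'leaving trim_outliers with 1'.
Intended log window:
  3: leaving split_margin with 1
  4: trim_outliers start: n=4 cutoff=11
  5: leaving trim_outliers with 1
  6: combined inputs 1 / 1
Execution walk:
  split_margin([9, 11, 12, 3]) -> 1  [called from merge_totals, line 30]
  trim_outliers([9, 11, 12, 3], 11) -> 0  [called from merge_totals, line 31]
Log origin:
  1: logged in merge_totals at line 29
  2: logged in split_margin at line 2
  3: logged in split_margin at line 7
  4: logged in trim_outliers at line 11
  5: logged in trim_outliers at line 16
  6: logged in merge_totals at line 32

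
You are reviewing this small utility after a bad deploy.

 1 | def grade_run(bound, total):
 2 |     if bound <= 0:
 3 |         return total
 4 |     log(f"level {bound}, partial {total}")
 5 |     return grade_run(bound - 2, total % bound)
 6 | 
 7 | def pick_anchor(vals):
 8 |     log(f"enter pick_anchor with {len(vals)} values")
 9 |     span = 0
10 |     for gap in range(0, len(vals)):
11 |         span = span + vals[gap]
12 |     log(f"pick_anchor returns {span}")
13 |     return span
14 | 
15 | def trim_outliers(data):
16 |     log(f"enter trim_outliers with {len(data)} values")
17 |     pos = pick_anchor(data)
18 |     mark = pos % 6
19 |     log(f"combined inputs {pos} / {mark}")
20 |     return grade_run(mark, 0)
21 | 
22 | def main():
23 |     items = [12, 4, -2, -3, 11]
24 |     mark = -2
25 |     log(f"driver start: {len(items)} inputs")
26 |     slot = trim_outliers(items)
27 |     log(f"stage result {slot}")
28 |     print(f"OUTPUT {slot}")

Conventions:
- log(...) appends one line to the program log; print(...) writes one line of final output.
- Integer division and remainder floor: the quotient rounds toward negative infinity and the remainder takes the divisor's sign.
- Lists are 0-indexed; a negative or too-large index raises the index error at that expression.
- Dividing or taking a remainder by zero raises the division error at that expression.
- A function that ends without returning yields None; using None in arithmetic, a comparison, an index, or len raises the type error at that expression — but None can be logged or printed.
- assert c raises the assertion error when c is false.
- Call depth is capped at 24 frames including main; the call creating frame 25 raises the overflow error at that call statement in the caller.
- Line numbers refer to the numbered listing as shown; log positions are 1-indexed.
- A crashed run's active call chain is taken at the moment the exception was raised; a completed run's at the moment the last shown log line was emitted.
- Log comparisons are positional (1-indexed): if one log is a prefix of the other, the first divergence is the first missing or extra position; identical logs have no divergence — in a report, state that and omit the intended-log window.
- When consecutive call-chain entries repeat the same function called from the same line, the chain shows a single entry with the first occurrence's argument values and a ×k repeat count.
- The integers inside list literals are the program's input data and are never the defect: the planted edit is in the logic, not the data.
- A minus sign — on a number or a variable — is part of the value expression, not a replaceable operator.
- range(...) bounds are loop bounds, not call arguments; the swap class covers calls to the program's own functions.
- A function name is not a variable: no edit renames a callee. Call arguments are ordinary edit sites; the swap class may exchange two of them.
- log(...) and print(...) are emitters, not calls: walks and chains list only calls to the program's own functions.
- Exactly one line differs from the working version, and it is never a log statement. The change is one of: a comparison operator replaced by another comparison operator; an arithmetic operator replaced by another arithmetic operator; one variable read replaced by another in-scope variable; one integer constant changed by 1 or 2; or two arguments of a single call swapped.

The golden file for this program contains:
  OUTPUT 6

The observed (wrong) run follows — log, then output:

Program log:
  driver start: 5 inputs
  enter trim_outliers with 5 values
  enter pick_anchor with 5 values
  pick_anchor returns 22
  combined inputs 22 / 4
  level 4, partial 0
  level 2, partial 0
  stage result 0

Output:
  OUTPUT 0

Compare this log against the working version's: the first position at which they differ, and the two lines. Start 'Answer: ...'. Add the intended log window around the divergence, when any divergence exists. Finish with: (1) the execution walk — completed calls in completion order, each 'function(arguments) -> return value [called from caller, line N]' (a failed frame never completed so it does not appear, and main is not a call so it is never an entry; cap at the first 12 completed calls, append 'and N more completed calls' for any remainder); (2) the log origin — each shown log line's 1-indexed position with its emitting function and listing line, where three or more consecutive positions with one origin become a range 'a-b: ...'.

Answer: position 7 — shown 'level 2, partial 0', intended 'level 2, partial 4'.
Intended log window:
  5: combined inputs 22 / 4
  6: level 4, partial 0
  7: level 2, partial 4
  8: stage result 6
Execution walk:
  pick_anchor([12, 4, -2, -3, 11]) -> 22  [called from trim_outliers, line 17]
  grade_run(0, 0) -> 0  [called from grade_run, line 5]
  grade_run(2, 0) -> 0  [called from grade_run, line 5]
  grade_run(4, 0) -> 0  [called from trim_outliers, line 20]
  trim_outliers([12, 4, -2, -3, 11]) -> 0  [called from main, line 26]
Log origins:
  1: from main, line 25
  2: from trim_outliers, line 16
  3: from pick_anchor, line 8
  4: from pick_anchor, line 12
  5: from trim_outliers, line 19
  6: from grade_run, line 4
  7: from grade_run, line 4
  8: from main, line 27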